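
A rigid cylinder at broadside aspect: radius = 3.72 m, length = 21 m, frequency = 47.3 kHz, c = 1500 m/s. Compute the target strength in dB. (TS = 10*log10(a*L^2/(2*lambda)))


lambda = 1500/47300 = 0.03171 m
TS = 10*log10(3.72*21^2/(2*0.03171)) = 44.13

44.13 dB


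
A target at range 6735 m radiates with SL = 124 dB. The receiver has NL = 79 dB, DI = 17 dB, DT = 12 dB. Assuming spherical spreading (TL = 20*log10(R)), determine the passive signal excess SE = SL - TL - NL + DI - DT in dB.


-26.57 dB


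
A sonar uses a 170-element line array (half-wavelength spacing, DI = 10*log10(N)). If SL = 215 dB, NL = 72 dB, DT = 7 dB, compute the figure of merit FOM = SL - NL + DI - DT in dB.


Step 1: DI = 10*log10(170) = 22.3 dB
Step 2: FOM = SL - NL + DI - DT = 215 - 72 + 22.3 - 7 = 158.3

158.3 dB


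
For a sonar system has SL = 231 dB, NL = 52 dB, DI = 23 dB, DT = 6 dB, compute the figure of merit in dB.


FOM = SL - NL + DI - DT = 231 - 52 + 23 - 6 = 196

196 dB


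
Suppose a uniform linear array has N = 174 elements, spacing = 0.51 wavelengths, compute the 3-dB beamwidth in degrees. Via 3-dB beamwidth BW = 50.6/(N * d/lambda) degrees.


0.57 deg


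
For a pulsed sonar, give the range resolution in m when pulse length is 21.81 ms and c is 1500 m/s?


16.3575 m


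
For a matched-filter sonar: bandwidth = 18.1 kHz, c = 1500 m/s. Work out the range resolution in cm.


dR = c/(2*BW) = 1500 / (2 * 18.1e3) = 0.0414 m = 4.14 cm

4.14 cm


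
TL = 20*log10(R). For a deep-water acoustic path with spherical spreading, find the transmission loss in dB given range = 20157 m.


TL = 20*log10(20157) = 86.09

86.09 dB


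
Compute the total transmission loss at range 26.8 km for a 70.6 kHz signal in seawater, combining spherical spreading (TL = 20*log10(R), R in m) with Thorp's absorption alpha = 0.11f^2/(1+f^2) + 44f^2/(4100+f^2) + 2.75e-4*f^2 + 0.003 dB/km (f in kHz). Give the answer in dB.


Step 1 (Thorp): alpha = 0.11*4984.36/(1+4984.36) + 44*4984.36/(4100+4984.36) + 2.75e-4*4984.36 + 0.003 = 25.6254 dB/km
Step 2: TL_spread = 20*log10(26800) = 88.56 dB
Step 3: TL_abs = alpha*R = 25.6254 * 26.8 = 686.76 dB
Step 4: TL_total = 88.56 + 686.76 = 775.32

775.32 dB


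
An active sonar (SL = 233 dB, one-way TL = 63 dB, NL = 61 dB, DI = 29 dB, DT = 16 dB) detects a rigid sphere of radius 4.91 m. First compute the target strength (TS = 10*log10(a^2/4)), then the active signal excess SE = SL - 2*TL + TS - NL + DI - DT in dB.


Step 1: TS = 10*log10(4.91^2/4) = 7.8 dB
Step 2: SE = SL - 2*TL + TS - NL + DI - DT = 233 - 2*63 + (7.8) - 61 + 29 - 16 = 66.8

66.8 dB


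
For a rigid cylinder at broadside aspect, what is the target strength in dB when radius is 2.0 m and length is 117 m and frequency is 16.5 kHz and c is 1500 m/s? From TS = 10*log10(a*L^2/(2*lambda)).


51.78 dB


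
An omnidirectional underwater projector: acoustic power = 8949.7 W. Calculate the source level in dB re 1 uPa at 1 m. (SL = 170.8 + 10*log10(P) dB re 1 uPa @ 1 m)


SL = 170.8 + 10*log10(8949.7) = 170.8 + 39.52 = 210.32

210.32 dB


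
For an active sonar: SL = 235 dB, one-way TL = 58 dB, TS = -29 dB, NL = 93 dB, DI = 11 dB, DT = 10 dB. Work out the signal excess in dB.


SE = SL - 2*TL + TS - NL + DI - DT = 235 - 2*58 + (-29) - 93 + 11 - 10 = -2

-2 dB


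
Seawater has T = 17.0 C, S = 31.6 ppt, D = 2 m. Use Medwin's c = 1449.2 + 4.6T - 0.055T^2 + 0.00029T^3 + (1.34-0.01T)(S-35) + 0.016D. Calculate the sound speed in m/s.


1508.98 m/s


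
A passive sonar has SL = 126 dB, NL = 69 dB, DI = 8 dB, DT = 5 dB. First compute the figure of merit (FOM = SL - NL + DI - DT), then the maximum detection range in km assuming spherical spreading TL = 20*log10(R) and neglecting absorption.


Step 1: FOM = SL - NL + DI - DT = 126 - 69 + 8 - 5 = 60 dB
Step 2: at max range FOM = TL = 20*log10(R), so R = 10^(60/20) = 1000.0 m = 1.0 km

1.0 km


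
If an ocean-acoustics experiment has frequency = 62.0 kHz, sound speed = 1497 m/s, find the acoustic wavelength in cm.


lambda = c/f = 1497 / 62000 = 0.0241 m = 2.41 cm

2.41 cm


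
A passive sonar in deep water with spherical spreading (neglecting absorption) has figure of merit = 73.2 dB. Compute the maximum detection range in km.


At max range FOM = TL, so 20*log10(R) = 73.2
R = 10^(73.2/20) = 4570.88 m = 4.57 km

4.57 km


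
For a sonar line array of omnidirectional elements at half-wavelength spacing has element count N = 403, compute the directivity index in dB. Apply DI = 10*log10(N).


DI = 10*log10(403) = 26.05

26.05 dB


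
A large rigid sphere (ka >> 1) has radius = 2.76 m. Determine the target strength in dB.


TS = 10*log10(2.76^2 / 4) = 10*log10(1.9044) = 2.8

2.8 dB


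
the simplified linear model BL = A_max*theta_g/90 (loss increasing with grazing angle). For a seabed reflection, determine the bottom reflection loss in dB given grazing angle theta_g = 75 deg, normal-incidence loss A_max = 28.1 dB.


23.42 dB


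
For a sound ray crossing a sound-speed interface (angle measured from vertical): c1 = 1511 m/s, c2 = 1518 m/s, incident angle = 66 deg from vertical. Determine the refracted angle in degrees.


sin(theta2) = (c2/c1)*sin(theta1) = (1518/1511)*sin(66 deg) = 0.91778
theta2 = arcsin(0.91778) = 66.6

66.6 deg


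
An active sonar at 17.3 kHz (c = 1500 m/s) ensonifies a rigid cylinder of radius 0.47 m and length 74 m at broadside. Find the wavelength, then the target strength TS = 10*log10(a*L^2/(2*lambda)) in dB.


Step 1: lambda = c/f = 1500/17300 = 0.08671 m
Step 2: TS = 10*log10(a*L^2/(2*lambda)) = 10*log10(0.47*74^2/(2*0.08671)) = 41.71

41.71 dB


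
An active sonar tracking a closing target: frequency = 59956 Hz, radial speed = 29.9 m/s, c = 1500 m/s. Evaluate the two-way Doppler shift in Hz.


2390.25 Hz


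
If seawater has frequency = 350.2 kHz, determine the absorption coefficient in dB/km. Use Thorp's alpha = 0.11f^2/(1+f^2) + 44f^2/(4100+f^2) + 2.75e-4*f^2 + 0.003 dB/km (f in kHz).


76.416 dB/km


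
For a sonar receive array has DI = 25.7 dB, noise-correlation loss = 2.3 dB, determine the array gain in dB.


23.4 dB


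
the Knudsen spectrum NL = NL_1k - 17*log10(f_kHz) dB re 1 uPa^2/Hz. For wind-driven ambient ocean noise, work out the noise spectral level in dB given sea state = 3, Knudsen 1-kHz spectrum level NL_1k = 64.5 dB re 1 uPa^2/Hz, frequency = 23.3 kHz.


NL = NL_1k - 17*log10(f_kHz) = 64.5 - 17*log10(23.3) = 64.5 - (23.25) = 41.25

41.25 dB


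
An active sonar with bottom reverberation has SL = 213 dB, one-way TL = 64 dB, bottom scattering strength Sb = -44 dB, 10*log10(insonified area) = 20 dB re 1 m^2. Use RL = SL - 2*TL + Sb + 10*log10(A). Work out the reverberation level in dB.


RL = SL - 2*TL + Sb + 10*log10(A) = 213 - 2*64 + (-44) + 20 = 61

61 dB


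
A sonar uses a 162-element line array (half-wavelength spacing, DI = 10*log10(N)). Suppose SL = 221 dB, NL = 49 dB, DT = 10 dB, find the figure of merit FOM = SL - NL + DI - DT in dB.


Step 1: DI = 10*log10(162) = 22.1 dB
Step 2: FOM = SL - NL + DI - DT = 221 - 49 + 22.1 - 10 = 184.1

184.1 dB


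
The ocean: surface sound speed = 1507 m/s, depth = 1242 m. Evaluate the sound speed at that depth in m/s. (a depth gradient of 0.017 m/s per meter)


c = 1507 + 0.017 * 1242 = 1528.114

1528.114 m/s


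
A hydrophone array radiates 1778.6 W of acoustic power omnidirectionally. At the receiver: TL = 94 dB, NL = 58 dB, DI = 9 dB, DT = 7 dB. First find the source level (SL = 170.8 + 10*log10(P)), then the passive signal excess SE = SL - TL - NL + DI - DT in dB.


Step 1: SL = 170.8 + 10*log10(1778.6) = 203.3 dB
Step 2: SE = SL - TL - NL + DI - DT = 203.3 - 94 - 58 + 9 - 7 = 53.3

53.3 dB


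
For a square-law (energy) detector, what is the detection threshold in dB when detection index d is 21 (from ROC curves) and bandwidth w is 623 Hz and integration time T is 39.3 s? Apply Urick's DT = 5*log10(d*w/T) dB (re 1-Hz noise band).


DT = 5*log10(d*w/T) = 5*log10(21 * 623 / 39.3) = 5*log10(332.9) = 12.61

12.61 dB


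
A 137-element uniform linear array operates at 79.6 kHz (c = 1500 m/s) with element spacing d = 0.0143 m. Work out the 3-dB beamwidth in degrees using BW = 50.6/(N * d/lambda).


Step 1: lambda = 1500/79600 = 0.01884 m
Step 2: d/lambda = 0.0143/0.01884 = 0.759
Step 3: BW = 50.6/(N * d/lambda) = 50.6/(137 * 0.759) = 0.49

0.49 deg


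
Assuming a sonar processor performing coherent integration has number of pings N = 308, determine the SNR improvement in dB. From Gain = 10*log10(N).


Gain = 10*log10(308) = 24.89

24.89 dB


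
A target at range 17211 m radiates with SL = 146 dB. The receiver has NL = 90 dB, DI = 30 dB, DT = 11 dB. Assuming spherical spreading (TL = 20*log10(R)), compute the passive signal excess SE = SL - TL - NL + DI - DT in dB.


Step 1: TL = 20*log10(17211) = 84.72 dB
Step 2: SE = 146 - 84.72 - 90 + 30 - 11 = -9.72

-9.72 dB


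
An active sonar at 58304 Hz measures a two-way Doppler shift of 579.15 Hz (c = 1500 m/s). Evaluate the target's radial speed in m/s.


From fd = 2*f*v/c, v = c*fd/(2*f) = 1500 * 579.15 / (2*58304) = 7.45

7.45 m/s


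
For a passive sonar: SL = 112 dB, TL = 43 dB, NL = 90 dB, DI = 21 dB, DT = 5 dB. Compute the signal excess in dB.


SE = SL - TL - NL + DI - DT = 112 - 43 - 90 + 21 - 5 = -5

-5 dB


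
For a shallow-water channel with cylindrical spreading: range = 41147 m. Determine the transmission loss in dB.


TL = 10*log10(41147) = 46.14

46.14 dB


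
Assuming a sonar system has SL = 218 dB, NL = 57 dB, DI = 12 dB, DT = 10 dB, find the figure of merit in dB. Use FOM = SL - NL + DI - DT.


FOM = SL - NL + DI - DT = 218 - 57 + 12 - 10 = 163

163 dB


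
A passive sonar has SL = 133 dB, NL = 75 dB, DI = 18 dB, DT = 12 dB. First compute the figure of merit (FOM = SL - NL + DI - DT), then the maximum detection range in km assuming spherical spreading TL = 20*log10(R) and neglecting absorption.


Step 1: FOM = SL - NL + DI - DT = 133 - 75 + 18 - 12 = 64 dB
Step 2: at max range FOM = TL = 20*log10(R), so R = 10^(64/20) = 1584.89 m = 1.58 km

1.58 km


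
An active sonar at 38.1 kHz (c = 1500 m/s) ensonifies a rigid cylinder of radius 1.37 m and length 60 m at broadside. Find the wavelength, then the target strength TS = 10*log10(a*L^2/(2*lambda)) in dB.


Step 1: lambda = c/f = 1500/38100 = 0.03937 m
Step 2: TS = 10*log10(a*L^2/(2*lambda)) = 10*log10(1.37*60^2/(2*0.03937)) = 47.97

47.97 dB


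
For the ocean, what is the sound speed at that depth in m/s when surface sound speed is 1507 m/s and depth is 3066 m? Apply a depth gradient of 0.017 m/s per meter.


1559.122 m/s


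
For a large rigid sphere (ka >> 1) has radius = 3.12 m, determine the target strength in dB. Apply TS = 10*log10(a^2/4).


TS = 10*log10(3.12^2 / 4) = 10*log10(2.4336) = 3.86

3.86 dB


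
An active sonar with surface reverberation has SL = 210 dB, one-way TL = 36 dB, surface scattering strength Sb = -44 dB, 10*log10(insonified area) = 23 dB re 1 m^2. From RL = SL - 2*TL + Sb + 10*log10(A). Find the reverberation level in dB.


RL = SL - 2*TL + Sb + 10*log10(A) = 210 - 2*36 + (-44) + 23 = 117

117 dB


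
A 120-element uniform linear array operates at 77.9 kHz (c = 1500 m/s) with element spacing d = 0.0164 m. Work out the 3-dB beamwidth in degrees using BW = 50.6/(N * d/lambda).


0.5 deg


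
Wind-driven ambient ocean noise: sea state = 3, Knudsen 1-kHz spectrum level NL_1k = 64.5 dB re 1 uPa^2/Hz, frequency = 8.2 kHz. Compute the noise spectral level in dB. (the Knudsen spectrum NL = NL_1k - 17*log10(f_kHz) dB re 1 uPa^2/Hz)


NL = NL_1k - 17*log10(f_kHz) = 64.5 - 17*log10(8.2) = 64.5 - (15.53) = 48.97

48.97 dB


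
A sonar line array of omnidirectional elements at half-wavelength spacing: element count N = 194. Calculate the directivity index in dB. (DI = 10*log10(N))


DI = 10*log10(194) = 22.88

22.88 dB


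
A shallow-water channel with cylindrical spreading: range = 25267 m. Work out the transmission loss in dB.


TL = 10*log10(25267) = 44.03

44.03 dB


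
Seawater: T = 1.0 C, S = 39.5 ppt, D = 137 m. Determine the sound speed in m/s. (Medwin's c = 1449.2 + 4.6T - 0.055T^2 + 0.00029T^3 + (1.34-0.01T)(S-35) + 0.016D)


c = 1449.2 + 4.6*1.0 - 0.055*1.0^2 + 0.00029*1.0^3 + (1.34 - 0.01*1.0)*(39.5 - 35) + 0.016*137 = 1461.92

1461.92 m/s


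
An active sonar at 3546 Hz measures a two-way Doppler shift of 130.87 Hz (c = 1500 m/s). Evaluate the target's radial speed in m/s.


From fd = 2*f*v/c, v = c*fd/(2*f) = 1500 * 130.87 / (2*3546) = 27.68

27.68 m/s


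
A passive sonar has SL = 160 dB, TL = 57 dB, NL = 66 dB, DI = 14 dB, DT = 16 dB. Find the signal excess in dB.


SE = SL - TL - NL + DI - DT = 160 - 57 - 66 + 14 - 16 = 35

35 dB


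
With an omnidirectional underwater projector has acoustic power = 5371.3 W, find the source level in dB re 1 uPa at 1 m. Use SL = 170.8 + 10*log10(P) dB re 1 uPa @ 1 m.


SL = 170.8 + 10*log10(5371.3) = 170.8 + 37.3 = 208.1

208.1 dB


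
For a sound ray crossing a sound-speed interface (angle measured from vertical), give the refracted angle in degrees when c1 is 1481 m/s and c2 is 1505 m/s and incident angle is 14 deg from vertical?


14.23 deg


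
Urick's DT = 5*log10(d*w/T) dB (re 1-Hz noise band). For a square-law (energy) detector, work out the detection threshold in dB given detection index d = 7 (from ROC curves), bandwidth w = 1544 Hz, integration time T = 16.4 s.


DT = 5*log10(d*w/T) = 5*log10(7 * 1544 / 16.4) = 5*log10(659.02) = 14.09

14.09 dB


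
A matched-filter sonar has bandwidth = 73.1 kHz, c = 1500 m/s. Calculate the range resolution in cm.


dR = c/(2*BW) = 1500 / (2 * 73.1e3) = 0.0103 m = 1.03 cm

1.03 cm


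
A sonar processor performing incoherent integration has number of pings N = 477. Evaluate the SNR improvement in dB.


13.39 dB


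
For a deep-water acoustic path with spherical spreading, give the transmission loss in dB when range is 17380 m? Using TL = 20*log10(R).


TL = 20*log10(17380) = 84.8

84.8 dB


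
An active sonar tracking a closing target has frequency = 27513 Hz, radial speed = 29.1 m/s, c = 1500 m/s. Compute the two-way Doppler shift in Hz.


1067.5 Hz


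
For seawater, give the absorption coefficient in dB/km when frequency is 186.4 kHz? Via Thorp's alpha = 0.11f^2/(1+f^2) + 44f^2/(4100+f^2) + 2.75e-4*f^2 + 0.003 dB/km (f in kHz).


f^2 = 34744.96
alpha = 0.11*34744.96/(1+34744.96) + 44*34744.96/(4100+34744.96) + 2.75e-4*34744.96 + 0.003 = 49.024

49.024 dB/km


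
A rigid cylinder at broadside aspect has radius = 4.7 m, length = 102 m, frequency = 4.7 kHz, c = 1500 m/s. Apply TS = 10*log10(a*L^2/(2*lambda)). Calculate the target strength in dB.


lambda = 1500/4700 = 0.31915 m
TS = 10*log10(4.7*102^2/(2*0.31915)) = 48.84

48.84 dB


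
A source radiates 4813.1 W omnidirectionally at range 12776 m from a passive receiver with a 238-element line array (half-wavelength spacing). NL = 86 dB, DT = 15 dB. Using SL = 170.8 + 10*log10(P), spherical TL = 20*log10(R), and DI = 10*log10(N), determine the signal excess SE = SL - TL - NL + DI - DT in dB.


48.26 dB


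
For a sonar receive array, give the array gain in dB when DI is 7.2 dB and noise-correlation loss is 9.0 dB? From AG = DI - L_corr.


AG = DI - L_corr = 7.2 - 9.0 = -1.8

-1.8 dB


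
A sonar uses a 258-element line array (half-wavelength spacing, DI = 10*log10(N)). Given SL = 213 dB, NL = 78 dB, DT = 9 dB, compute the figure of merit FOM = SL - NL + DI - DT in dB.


Step 1: DI = 10*log10(258) = 24.12 dB
Step 2: FOM = SL - NL + DI - DT = 213 - 78 + 24.12 - 9 = 150.12

150.12 dB


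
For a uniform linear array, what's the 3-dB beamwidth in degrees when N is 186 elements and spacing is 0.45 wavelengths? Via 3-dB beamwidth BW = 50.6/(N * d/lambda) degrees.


BW = 50.6 / (186 * 0.45) = 50.6 / 83.7 = 0.6

0.6 deg


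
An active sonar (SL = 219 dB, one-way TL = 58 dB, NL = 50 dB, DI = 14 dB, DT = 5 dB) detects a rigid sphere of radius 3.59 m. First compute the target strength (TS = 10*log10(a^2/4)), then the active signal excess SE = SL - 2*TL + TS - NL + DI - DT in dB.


Step 1: TS = 10*log10(3.59^2/4) = 5.08 dB
Step 2: SE = SL - 2*TL + TS - NL + DI - DT = 219 - 2*58 + (5.08) - 50 + 14 - 5 = 67.08

67.08 dB


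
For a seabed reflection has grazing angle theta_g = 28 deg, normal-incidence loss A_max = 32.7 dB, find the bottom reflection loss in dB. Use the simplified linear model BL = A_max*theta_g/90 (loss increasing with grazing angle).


10.17 dB


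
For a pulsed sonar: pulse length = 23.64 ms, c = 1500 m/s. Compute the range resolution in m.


dR = c*tau/2 = 1500 * 23.64e-3 / 2 = 17.73

17.73 m


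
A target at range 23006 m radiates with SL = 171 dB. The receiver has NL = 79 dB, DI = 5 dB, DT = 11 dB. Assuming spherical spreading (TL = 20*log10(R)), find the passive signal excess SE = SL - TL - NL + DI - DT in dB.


-1.24 dB


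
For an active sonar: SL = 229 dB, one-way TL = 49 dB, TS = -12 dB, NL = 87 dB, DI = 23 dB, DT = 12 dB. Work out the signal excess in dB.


SE = SL - 2*TL + TS - NL + DI - DT = 229 - 2*49 + (-12) - 87 + 23 - 12 = 43

43 dB


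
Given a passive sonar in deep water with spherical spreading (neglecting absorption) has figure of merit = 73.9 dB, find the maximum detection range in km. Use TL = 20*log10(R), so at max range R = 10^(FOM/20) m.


At max range FOM = TL, so 20*log10(R) = 73.9
R = 10^(73.9/20) = 4954.5 m = 4.95 km

4.95 km


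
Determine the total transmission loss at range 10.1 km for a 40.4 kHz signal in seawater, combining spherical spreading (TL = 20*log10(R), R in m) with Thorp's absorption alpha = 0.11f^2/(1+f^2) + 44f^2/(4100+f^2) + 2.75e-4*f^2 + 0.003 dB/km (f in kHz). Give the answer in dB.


212.3 dB


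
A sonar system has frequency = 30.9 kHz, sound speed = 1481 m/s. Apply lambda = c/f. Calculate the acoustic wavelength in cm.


lambda = c/f = 1481 / 30900 = 0.0479 m = 4.79 cm

4.79 cm


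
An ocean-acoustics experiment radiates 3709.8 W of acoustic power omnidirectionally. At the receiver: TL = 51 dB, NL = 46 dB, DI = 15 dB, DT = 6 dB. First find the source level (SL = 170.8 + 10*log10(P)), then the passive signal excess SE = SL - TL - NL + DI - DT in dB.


Step 1: SL = 170.8 + 10*log10(3709.8) = 206.49 dB
Step 2: SE = SL - TL - NL + DI - DT = 206.49 - 51 - 46 + 15 - 6 = 118.49

118.49 dB


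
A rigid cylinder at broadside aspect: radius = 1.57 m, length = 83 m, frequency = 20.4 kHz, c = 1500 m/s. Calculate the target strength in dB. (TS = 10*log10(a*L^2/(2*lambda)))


48.67 dB


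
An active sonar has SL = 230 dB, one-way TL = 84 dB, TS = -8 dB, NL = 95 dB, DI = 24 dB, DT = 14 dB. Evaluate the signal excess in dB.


SE = SL - 2*TL + TS - NL + DI - DT = 230 - 2*84 + (-8) - 95 + 24 - 14 = -31

-31 dB


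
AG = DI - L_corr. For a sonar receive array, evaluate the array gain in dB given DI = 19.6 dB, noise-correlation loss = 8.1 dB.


AG = DI - L_corr = 19.6 - 8.1 = 11.5

11.5 dB


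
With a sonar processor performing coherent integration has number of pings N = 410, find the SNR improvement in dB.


Gain = 10*log10(410) = 26.13

26.13 dB


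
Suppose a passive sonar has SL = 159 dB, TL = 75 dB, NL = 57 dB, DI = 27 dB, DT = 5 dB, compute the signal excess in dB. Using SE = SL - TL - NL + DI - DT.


SE = SL - TL - NL + DI - DT = 159 - 75 - 57 + 27 - 5 = 49

49 dB


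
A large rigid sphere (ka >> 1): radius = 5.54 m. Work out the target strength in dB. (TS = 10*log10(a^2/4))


TS = 10*log10(5.54^2 / 4) = 10*log10(7.6729) = 8.85

8.85 dB


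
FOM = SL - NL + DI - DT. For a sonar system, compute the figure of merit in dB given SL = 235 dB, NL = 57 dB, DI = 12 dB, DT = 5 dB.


185 dB


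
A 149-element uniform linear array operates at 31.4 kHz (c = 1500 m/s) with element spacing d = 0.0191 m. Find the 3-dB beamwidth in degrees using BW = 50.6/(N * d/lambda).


Step 1: lambda = 1500/31400 = 0.04777 m
Step 2: d/lambda = 0.0191/0.04777 = 0.3998
Step 3: BW = 50.6/(N * d/lambda) = 50.6/(149 * 0.3998) = 0.85

0.85 deg


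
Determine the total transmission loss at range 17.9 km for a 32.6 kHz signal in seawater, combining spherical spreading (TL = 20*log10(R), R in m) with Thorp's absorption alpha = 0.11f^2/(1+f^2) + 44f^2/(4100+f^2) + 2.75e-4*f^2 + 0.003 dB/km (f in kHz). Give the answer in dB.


Step 1 (Thorp): alpha = 0.11*1062.76/(1+1062.76) + 44*1062.76/(4100+1062.76) + 2.75e-4*1062.76 + 0.003 = 9.4626 dB/km
Step 2: TL_spread = 20*log10(17900) = 85.06 dB
Step 3: TL_abs = alpha*R = 9.4626 * 17.9 = 169.38 dB
Step 4: TL_total = 85.06 + 169.38 = 254.44

254.44 dB


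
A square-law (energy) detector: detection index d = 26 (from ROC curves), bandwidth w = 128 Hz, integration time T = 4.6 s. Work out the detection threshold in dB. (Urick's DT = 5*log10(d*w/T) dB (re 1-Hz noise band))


DT = 5*log10(d*w/T) = 5*log10(26 * 128 / 4.6) = 5*log10(723.48) = 14.3

14.3 dB


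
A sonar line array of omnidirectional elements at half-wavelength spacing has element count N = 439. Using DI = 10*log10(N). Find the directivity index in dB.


26.42 dB


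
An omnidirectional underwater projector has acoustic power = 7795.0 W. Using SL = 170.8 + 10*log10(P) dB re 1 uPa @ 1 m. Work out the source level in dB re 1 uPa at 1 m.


SL = 170.8 + 10*log10(7795.0) = 170.8 + 38.92 = 209.72

209.72 dB


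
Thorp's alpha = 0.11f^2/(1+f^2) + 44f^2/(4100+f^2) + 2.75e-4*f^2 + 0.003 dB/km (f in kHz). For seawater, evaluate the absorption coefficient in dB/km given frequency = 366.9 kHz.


f^2 = 134615.61
alpha = 0.11*134615.61/(1+134615.61) + 44*134615.61/(4100+134615.61) + 2.75e-4*134615.61 + 0.003 = 79.832

79.832 dB/km


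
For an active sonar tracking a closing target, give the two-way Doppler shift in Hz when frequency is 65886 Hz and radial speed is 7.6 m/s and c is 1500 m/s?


fd = 2*f*v/c = 2 * 65886 * 7.6 / 1500 = 667.64

667.64 Hz


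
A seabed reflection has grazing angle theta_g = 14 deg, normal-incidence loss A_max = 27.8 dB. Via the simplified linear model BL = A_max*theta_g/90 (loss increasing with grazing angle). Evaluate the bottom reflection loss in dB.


4.32 dB


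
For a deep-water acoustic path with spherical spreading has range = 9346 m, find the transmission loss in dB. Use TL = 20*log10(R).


TL = 20*log10(9346) = 79.41

79.41 dB


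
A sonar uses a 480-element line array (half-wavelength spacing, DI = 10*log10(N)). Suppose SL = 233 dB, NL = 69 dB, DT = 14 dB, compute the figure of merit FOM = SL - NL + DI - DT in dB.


Step 1: DI = 10*log10(480) = 26.81 dB
Step 2: FOM = SL - NL + DI - DT = 233 - 69 + 26.81 - 14 = 176.81

176.81 dB


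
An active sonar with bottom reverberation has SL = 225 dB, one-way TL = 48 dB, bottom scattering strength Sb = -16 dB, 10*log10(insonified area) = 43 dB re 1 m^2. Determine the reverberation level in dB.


156 dB


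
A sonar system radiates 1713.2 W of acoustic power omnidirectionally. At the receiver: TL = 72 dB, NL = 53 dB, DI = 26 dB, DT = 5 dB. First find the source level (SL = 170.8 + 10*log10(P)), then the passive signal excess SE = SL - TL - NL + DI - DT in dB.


Step 1: SL = 170.8 + 10*log10(1713.2) = 203.14 dB
Step 2: SE = SL - TL - NL + DI - DT = 203.14 - 72 - 53 + 26 - 5 = 99.14

99.14 dB


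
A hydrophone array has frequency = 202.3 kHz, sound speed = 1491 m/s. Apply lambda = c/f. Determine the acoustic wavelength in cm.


0.74 cm


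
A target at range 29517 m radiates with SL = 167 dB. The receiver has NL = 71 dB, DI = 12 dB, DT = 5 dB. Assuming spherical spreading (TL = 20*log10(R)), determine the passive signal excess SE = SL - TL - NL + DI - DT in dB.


Step 1: TL = 20*log10(29517) = 89.4 dB
Step 2: SE = 167 - 89.4 - 71 + 12 - 5 = 13.6

13.6 dB


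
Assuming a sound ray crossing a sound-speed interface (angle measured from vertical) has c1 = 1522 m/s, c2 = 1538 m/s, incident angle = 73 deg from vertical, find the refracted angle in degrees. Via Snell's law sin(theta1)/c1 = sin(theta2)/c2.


75.1 deg


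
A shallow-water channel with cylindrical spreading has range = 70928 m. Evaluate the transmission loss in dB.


TL = 10*log10(70928) = 48.51

48.51 dB


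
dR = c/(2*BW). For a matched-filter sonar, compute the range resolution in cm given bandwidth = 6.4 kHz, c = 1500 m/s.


dR = c/(2*BW) = 1500 / (2 * 6.4e3) = 0.1172 m = 11.72 cm

11.72 cm


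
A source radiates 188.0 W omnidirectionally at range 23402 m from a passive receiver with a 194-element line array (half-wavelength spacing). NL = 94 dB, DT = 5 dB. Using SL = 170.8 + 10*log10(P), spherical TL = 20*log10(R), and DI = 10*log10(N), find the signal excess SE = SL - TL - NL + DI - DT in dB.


30.03 dB


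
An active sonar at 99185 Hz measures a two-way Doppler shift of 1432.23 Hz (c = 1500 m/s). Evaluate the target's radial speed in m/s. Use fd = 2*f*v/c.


10.83 m/s


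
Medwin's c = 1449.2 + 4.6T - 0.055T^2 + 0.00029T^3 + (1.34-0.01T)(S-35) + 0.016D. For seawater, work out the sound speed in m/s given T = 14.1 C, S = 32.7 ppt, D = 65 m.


c = 1449.2 + 4.6*14.1 - 0.055*14.1^2 + 0.00029*14.1^3 + (1.34 - 0.01*14.1)*(32.7 - 35) + 0.016*65 = 1502.22

1502.22 m/s


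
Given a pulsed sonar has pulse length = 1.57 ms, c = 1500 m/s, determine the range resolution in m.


dR = c*tau/2 = 1500 * 1.57e-3 / 2 = 1.1775

1.1775 m


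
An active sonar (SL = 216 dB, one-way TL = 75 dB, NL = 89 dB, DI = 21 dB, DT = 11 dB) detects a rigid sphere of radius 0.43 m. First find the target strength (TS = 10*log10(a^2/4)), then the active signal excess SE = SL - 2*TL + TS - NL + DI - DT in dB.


Step 1: TS = 10*log10(0.43^2/4) = -13.35 dB
Step 2: SE = SL - 2*TL + TS - NL + DI - DT = 216 - 2*75 + (-13.35) - 89 + 21 - 11 = -26.35

-26.35 dB


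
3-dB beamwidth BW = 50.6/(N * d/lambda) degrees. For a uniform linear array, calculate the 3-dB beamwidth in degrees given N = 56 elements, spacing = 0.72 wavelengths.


BW = 50.6 / (56 * 0.72) = 50.6 / 40.32 = 1.25

1.25 deg


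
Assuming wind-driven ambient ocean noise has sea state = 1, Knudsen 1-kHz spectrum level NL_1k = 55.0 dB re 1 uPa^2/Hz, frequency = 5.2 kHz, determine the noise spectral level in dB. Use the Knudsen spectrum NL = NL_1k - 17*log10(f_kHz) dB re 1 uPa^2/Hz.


42.83 dB


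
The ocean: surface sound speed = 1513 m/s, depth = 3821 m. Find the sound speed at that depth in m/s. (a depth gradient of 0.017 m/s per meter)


c = 1513 + 0.017 * 3821 = 1577.957

1577.957 m/s


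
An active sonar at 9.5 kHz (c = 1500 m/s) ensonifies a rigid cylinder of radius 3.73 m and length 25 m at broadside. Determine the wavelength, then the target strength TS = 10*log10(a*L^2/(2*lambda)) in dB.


Step 1: lambda = c/f = 1500/9500 = 0.15789 m
Step 2: TS = 10*log10(a*L^2/(2*lambda)) = 10*log10(3.73*25^2/(2*0.15789)) = 38.68

38.68 dB


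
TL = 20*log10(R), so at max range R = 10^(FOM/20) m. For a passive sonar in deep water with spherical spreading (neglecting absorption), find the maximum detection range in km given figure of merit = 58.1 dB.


0.8 km


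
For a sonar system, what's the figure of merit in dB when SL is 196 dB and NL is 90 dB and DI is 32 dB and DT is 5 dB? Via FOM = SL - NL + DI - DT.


133 dB


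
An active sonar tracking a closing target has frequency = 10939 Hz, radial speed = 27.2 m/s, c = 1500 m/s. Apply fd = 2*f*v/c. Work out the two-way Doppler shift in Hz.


fd = 2*f*v/c = 2 * 10939 * 27.2 / 1500 = 396.72

396.72 Hz


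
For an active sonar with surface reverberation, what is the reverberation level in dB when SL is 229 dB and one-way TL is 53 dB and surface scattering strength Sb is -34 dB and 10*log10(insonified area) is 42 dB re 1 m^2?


131 dB


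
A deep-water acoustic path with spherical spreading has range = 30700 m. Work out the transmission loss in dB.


TL = 20*log10(30700) = 89.74

89.74 dB


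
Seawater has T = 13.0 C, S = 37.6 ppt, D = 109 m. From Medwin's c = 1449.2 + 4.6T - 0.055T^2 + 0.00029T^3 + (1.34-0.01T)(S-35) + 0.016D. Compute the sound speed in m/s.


c = 1449.2 + 4.6*13.0 - 0.055*13.0^2 + 0.00029*13.0^3 + (1.34 - 0.01*13.0)*(37.6 - 35) + 0.016*109 = 1505.23

1505.23 m/s


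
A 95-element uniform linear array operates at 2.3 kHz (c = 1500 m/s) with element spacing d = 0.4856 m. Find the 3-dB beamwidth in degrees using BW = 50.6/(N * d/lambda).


0.72 deg


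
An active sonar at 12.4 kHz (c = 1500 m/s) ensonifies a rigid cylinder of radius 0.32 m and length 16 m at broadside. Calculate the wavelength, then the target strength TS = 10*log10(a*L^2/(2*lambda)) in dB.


Step 1: lambda = c/f = 1500/12400 = 0.12097 m
Step 2: TS = 10*log10(a*L^2/(2*lambda)) = 10*log10(0.32*16^2/(2*0.12097)) = 25.3

25.3 dB


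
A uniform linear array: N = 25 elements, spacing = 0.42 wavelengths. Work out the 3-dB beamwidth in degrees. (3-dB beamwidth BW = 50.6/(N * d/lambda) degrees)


BW = 50.6 / (25 * 0.42) = 50.6 / 10.5 = 4.82

4.82 deg


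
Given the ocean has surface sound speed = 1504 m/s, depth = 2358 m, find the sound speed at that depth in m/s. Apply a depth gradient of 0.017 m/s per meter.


c = 1504 + 0.017 * 2358 = 1544.086

1544.086 m/s


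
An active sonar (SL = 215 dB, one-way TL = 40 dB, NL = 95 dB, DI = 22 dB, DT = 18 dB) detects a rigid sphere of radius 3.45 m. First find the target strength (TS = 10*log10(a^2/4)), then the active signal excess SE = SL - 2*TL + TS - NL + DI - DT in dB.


Step 1: TS = 10*log10(3.45^2/4) = 4.74 dB
Step 2: SE = SL - 2*TL + TS - NL + DI - DT = 215 - 2*40 + (4.74) - 95 + 22 - 18 = 48.74

48.74 dB


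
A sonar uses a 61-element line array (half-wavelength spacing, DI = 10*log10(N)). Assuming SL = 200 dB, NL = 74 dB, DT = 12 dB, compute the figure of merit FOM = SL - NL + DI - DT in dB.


Step 1: DI = 10*log10(61) = 17.85 dB
Step 2: FOM = SL - NL + DI - DT = 200 - 74 + 17.85 - 12 = 131.85

131.85 dB


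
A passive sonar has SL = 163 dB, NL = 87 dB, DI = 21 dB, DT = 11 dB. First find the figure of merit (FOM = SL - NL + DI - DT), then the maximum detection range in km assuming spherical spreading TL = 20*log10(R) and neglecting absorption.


Step 1: FOM = SL - NL + DI - DT = 163 - 87 + 21 - 11 = 86 dB
Step 2: at max range FOM = TL = 20*log10(R), so R = 10^(86/20) = 19952.62 m = 19.95 km

19.95 km


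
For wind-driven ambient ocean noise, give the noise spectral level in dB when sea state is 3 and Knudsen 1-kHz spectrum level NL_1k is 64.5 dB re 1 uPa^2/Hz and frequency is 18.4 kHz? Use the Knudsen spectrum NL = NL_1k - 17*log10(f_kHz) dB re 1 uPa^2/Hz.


43.0 dB


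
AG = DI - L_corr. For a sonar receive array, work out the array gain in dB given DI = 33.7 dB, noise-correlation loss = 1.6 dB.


AG = DI - L_corr = 33.7 - 1.6 = 32.1

32.1 dB


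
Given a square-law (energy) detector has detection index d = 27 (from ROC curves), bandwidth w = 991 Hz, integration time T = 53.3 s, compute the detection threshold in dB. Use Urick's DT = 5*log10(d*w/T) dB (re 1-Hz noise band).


DT = 5*log10(d*w/T) = 5*log10(27 * 991 / 53.3) = 5*log10(502.01) = 13.5

13.5 dB


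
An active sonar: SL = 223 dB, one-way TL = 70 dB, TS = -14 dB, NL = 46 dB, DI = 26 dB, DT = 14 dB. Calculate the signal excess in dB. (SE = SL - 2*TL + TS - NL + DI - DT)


SE = SL - 2*TL + TS - NL + DI - DT = 223 - 2*70 + (-14) - 46 + 26 - 14 = 35

35 dB


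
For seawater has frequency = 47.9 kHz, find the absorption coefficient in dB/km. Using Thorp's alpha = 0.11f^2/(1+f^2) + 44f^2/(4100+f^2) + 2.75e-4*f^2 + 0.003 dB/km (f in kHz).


f^2 = 2294.41
alpha = 0.11*2294.41/(1+2294.41) + 44*2294.41/(4100+2294.41) + 2.75e-4*2294.41 + 0.003 = 16.532

16.532 dB/km


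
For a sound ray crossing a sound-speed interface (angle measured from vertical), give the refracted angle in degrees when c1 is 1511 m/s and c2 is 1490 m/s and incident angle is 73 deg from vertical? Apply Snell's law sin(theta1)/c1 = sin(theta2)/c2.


70.56 deg


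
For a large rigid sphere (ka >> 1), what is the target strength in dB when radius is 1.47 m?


-2.67 dB


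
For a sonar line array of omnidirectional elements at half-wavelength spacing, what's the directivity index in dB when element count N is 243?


DI = 10*log10(243) = 23.86

23.86 dB


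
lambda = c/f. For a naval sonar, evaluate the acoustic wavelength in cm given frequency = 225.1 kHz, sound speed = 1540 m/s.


lambda = c/f = 1540 / 225100 = 0.0068 m = 0.68 cm

0.68 cm


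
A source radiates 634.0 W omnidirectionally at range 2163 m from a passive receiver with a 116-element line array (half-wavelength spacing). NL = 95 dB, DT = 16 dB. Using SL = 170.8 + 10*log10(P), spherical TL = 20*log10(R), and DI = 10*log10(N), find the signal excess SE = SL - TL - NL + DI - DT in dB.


Step 1: SL = 170.8 + 10*log10(634.0) = 198.82 dB
Step 2: TL = 20*log10(2163) = 66.7 dB
Step 3: DI = 10*log10(116) = 20.64 dB
Step 4: SE = SL - TL - NL + DI - DT = 198.82 - 66.7 - 95 + 20.64 - 16 = 41.76

41.76 dB


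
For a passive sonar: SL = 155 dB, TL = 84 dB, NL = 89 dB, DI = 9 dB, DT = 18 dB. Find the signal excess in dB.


-27 dB


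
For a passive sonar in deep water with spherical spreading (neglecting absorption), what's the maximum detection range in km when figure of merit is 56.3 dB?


At max range FOM = TL, so 20*log10(R) = 56.3
R = 10^(56.3/20) = 653.13 m = 0.65 km

0.65 km


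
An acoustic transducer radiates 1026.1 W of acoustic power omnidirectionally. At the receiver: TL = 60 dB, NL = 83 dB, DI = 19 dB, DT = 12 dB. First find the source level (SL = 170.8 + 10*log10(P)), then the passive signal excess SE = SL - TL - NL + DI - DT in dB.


Step 1: SL = 170.8 + 10*log10(1026.1) = 200.91 dB
Step 2: SE = SL - TL - NL + DI - DT = 200.91 - 60 - 83 + 19 - 12 = 64.91

64.91 dB


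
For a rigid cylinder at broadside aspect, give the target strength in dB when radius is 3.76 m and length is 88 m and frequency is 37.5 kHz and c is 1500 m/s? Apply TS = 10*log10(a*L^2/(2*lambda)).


55.61 dB


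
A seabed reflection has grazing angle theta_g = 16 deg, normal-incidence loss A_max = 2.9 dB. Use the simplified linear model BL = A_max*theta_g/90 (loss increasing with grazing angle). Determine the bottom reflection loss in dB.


BL = A_max * theta_g / 90 = 2.9 * 16 / 90 = 0.52

0.52 dB


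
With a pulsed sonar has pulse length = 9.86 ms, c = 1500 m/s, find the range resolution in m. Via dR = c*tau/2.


dR = c*tau/2 = 1500 * 9.86e-3 / 2 = 7.395

7.395 m


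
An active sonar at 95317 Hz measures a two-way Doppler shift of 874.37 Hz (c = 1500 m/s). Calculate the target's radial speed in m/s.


6.88 m/s


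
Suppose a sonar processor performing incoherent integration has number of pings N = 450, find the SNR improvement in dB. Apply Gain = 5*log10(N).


Gain = 5*log10(450) = 13.27

13.27 dB


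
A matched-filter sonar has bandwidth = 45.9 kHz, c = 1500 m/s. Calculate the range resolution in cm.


dR = c/(2*BW) = 1500 / (2 * 45.9e3) = 0.0163 m = 1.63 cm

1.63 cm


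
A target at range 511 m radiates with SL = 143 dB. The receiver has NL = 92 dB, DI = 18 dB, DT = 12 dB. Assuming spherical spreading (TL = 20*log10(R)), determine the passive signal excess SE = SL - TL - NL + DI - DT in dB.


Step 1: TL = 20*log10(511) = 54.17 dB
Step 2: SE = 143 - 54.17 - 92 + 18 - 12 = 2.83

2.83 dB


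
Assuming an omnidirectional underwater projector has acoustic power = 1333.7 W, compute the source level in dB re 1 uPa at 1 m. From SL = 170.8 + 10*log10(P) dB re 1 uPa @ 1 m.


SL = 170.8 + 10*log10(1333.7) = 170.8 + 31.25 = 202.05

202.05 dB


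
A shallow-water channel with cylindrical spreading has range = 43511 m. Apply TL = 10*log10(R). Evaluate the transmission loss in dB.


46.39 dB


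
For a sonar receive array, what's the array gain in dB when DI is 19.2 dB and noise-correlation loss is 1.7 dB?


AG = DI - L_corr = 19.2 - 1.7 = 17.5

17.5 dB


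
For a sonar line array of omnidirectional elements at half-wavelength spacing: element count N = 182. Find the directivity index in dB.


DI = 10*log10(182) = 22.6

22.6 dB


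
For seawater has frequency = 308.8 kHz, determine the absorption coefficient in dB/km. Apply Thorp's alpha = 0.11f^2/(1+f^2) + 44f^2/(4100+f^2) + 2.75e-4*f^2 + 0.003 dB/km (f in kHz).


f^2 = 95357.44
alpha = 0.11*95357.44/(1+95357.44) + 44*95357.44/(4100+95357.44) + 2.75e-4*95357.44 + 0.003 = 68.522

68.522 dB/km


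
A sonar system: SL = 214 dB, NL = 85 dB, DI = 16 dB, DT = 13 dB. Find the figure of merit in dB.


132 dB


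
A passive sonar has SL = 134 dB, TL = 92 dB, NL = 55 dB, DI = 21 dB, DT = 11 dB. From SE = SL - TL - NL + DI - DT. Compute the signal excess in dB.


SE = SL - TL - NL + DI - DT = 134 - 92 - 55 + 21 - 11 = -3

-3 dB


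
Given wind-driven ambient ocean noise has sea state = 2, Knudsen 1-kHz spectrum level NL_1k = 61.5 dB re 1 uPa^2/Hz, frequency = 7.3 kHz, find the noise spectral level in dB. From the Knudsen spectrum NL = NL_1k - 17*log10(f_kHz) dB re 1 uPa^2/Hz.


NL = NL_1k - 17*log10(f_kHz) = 61.5 - 17*log10(7.3) = 61.5 - (14.68) = 46.82

46.82 dB


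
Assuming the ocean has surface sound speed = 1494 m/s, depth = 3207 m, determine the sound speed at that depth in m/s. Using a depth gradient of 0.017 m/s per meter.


c = 1494 + 0.017 * 3207 = 1548.519

1548.519 m/s


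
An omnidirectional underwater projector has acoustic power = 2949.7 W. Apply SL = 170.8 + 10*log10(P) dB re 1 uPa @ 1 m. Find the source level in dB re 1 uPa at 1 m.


205.5 dB


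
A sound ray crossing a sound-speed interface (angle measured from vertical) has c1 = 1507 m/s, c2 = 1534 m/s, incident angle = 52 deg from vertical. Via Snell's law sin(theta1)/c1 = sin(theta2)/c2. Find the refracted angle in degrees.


sin(theta2) = (c2/c1)*sin(theta1) = (1534/1507)*sin(52 deg) = 0.80213
theta2 = arcsin(0.80213) = 53.33

53.33 deg


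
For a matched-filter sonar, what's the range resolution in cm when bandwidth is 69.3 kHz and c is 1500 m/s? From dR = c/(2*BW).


dR = c/(2*BW) = 1500 / (2 * 69.3e3) = 0.0108 m = 1.08 cm

1.08 cm


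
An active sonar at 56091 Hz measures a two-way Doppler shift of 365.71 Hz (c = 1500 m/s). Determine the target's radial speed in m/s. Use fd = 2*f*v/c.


From fd = 2*f*v/c, v = c*fd/(2*f) = 1500 * 365.71 / (2*56091) = 4.89

4.89 m/s


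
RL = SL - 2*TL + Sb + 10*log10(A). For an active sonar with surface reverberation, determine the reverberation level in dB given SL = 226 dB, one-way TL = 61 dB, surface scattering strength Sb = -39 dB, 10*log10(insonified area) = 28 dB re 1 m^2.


RL = SL - 2*TL + Sb + 10*log10(A) = 226 - 2*61 + (-39) + 28 = 93

93 dB


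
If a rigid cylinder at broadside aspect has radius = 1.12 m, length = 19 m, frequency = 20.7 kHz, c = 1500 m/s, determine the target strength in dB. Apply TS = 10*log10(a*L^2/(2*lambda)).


34.46 dB


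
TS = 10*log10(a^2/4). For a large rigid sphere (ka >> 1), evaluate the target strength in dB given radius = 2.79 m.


TS = 10*log10(2.79^2 / 4) = 10*log10(1.946025) = 2.89

2.89 dB


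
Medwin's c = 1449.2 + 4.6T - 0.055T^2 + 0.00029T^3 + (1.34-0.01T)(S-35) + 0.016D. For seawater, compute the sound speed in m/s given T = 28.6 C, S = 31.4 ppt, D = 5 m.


c = 1449.2 + 4.6*28.6 - 0.055*28.6^2 + 0.00029*28.6^3 + (1.34 - 0.01*28.6)*(31.4 - 35) + 0.016*5 = 1538.84

1538.84 m/s


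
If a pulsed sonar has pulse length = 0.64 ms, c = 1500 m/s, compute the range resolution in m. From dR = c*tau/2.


0.48 m


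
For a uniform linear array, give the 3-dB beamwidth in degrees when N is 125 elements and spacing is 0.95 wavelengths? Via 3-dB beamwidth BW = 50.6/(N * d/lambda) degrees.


BW = 50.6 / (125 * 0.95) = 50.6 / 118.75 = 0.43

0.43 deg
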